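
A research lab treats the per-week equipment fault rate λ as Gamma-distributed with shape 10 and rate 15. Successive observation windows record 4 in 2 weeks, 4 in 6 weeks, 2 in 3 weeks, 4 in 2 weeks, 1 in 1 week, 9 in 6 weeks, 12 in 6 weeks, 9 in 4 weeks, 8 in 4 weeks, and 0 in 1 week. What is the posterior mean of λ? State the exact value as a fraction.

Total count: 4 + 4 + 2 + 4 + 1 + 9 + 12 + 9 + 8 + 0 = 53.
Total exposure: 2 + 6 + 3 + 2 + 1 + 6 + 6 + 4 + 4 + 1 = 35 weeks.
Posterior: α' = 10 + 53 = 63, β' = 15 + 35 = 50.
Posterior mean = α'/β' = 63/50.

63/50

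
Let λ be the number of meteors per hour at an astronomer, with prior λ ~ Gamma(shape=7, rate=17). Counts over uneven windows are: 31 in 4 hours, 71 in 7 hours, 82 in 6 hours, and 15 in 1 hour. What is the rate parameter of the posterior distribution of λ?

35

Total count: 31 + 71 + 82 + 15 = 199.
Total exposure: 4 + 7 + 6 + 1 = 18 hours.
By Gamma–Poisson conjugacy, the posterior is Gamma(α + Σx, β + Σt) = Gamma(7 + 199, 17 + 18) = Gamma(206, 35).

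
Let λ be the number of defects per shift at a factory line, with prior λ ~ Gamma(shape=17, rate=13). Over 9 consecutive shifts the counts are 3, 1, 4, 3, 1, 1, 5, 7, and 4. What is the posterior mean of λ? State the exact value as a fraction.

Total count: 3 + 1 + 4 + 3 + 1 + 1 + 5 + 7 + 4 = 29.
Total exposure: 9 shifts.
Gamma(α, β) with Poisson data over total exposure Σt gives posterior Gamma(α+Σx, β+Σt) = Gamma(46, 22).
Posterior mean = α'/β' = 46/22 = 23/11.

23/11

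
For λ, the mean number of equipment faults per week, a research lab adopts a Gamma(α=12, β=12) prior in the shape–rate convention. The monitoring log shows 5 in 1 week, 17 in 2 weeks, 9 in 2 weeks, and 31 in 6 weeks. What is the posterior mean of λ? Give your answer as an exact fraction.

Total count: 5 + 17 + 9 + 31 = 62.
Total exposure: 1 + 2 + 2 + 6 = 11 weeks.
Posterior: α' = 12 + 62 = 74, β' = 12 + 11 = 23.
Posterior mean = α'/β' = 74/23.

74/23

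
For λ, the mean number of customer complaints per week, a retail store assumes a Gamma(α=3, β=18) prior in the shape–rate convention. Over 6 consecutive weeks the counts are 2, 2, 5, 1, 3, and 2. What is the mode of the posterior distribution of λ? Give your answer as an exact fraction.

17/24

Total count: 2 + 2 + 5 + 1 + 3 + 2 = 15.
Total exposure: 6 weeks.
Posterior: α' = 3 + 15 = 18, β' = 18 + 6 = 24.
Posterior mode = (α'−1)/β' = 17/24.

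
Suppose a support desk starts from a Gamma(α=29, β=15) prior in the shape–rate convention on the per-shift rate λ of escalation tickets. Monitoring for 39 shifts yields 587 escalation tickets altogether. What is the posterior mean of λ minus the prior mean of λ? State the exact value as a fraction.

1279/135

Total count 587 over total exposure 39 shifts.
Gamma(α, β) with Poisson data over total exposure Σt gives posterior Gamma(α+Σx, β+Σt) = Gamma(616, 54).
Posterior mean = 616/54 = 308/27; prior mean = 29/15 = 29/15. Difference = 308/27 − 29/15 = 1279/135.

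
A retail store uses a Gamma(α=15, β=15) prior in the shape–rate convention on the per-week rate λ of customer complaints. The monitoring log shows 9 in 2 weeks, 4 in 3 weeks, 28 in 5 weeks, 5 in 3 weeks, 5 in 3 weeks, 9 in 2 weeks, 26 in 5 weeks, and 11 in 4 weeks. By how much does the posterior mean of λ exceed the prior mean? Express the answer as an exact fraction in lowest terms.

5/3

Total count: 9 + 4 + 28 + 5 + 5 + 9 + 26 + 11 = 97.
Total exposure: 2 + 3 + 5 + 3 + 3 + 2 + 5 + 4 = 27 weeks.
Gamma(α, β) with Poisson data over total exposure Σt gives posterior Gamma(α+Σx, β+Σt) = Gamma(112, 42).
Posterior mean = 112/42 = 8/3; prior mean = 15/15 = 1. Difference = 8/3 − 1 = 5/3.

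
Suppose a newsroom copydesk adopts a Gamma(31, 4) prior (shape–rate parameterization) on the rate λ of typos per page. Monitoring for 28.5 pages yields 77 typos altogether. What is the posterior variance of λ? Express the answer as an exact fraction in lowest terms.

Total count 77 over total exposure 28.5 pages.
Posterior: α' = 31 + 77 = 108, β' = 4 + 28.5 = 65/2.
Posterior variance = α'/β'² = 108/(4225/4) = 432/4225.

432/4225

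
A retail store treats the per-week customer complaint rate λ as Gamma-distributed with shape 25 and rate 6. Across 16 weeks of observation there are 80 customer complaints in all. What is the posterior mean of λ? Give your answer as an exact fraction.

105/22

Total count 80 over total exposure 16 weeks.
The Gamma prior is conjugate for the Poisson rate, so λ | data ~ Gamma(25+80, 6+16) = Gamma(105, 22).
Posterior mean = α'/β' = 105/22.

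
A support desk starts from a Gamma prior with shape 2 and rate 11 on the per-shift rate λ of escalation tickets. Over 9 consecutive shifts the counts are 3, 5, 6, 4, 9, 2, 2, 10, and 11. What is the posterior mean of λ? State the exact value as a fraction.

Total count: 3 + 5 + 6 + 4 + 9 + 2 + 2 + 10 + 11 = 52.
Total exposure: 9 shifts.
By Gamma–Poisson conjugacy, the posterior is Gamma(α + Σx, β + Σt) = Gamma(2 + 52, 11 + 9) = Gamma(54, 20).
Posterior mean = α'/β' = 54/20 = 27/10.

27/10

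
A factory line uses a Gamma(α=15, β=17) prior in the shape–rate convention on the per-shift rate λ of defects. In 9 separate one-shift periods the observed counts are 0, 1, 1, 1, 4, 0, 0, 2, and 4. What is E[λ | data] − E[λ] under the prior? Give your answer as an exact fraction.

43/221

Total count: 0 + 1 + 1 + 1 + 4 + 0 + 0 + 2 + 4 = 13.
Total exposure: 9 shifts.
Posterior: α' = 15 + 13 = 28, β' = 17 + 9 = 26.
Posterior mean = 28/26 = 14/13; prior mean = 15/17 = 15/17. Difference = 14/13 − 15/17 = 43/221.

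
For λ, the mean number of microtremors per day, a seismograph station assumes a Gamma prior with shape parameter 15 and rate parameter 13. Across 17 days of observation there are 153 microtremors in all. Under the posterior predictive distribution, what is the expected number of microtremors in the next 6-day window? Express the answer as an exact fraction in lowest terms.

Total count 153 over total exposure 17 days.
Conjugate update: add total count to the shape and total exposure to the rate, giving Gamma(168, 30).
Predictive mean over a 6-day window = T·E[λ|data] = 6·168/30 = 168/5.

168/5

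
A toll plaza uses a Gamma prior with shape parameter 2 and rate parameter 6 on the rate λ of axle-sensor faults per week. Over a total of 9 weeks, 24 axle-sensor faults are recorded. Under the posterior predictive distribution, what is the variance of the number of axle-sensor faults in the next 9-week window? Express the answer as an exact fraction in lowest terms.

624/25

Total count 24 over total exposure 9 weeks.
Conjugate update: add total count to the shape and total exposure to the rate, giving Gamma(26, 15).
The posterior predictive for a window of length T is Negative Binomial with variance T·α'·(β'+T)/β'² = 9·26·24/225 = 624/25.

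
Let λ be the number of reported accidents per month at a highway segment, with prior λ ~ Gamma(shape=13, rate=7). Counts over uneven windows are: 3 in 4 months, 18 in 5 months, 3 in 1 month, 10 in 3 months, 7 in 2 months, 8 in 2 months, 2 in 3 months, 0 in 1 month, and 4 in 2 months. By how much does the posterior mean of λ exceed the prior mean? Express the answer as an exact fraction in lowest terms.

43/105

Total count: 3 + 18 + 3 + 10 + 7 + 8 + 2 + 0 + 4 = 55.
Total exposure: 4 + 5 + 1 + 3 + 2 + 2 + 3 + 1 + 2 = 23 months.
The Gamma prior is conjugate for the Poisson rate, so λ | data ~ Gamma(13+55, 7+23) = Gamma(68, 30).
Posterior mean = 68/30 = 34/15; prior mean = 13/7 = 13/7. Difference = 34/15 − 13/7 = 43/105.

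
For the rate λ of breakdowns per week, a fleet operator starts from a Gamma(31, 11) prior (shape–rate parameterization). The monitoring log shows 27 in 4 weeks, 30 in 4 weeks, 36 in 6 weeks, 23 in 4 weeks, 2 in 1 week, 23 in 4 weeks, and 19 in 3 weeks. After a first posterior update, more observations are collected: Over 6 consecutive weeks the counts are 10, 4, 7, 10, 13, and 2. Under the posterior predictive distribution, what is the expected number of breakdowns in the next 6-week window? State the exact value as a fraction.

Total count: 27 + 30 + 36 + 23 + 2 + 23 + 19 = 160.
Total exposure: 4 + 4 + 6 + 4 + 1 + 4 + 3 = 26 weeks.
After the first batch: Gamma(31 + 160, 11 + 26) = Gamma(191, 37).
Total count: 10 + 4 + 7 + 10 + 13 + 2 = 46.
Total exposure: 6 weeks.
After the second batch: Gamma(191 + 46, 37 + 6) = Gamma(237, 43).
Predictive mean over a 6-week window = T·E[λ|data] = 6·237/43 = 1422/43.

1422/43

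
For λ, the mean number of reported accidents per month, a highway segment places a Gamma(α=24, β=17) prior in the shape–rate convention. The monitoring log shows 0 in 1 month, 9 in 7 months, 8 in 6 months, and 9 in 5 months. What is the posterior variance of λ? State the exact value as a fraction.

25/648

Total count: 0 + 9 + 8 + 9 = 26.
Total exposure: 1 + 7 + 6 + 5 = 19 months.
By Gamma–Poisson conjugacy, the posterior is Gamma(α + Σx, β + Σt) = Gamma(24 + 26, 17 + 19) = Gamma(50, 36).
Posterior variance = α'/β'² = 50/1296 = 25/648.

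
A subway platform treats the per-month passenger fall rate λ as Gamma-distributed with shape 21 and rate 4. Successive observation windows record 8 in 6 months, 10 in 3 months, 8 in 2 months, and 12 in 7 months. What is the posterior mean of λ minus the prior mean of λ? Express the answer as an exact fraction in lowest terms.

-113/44

Total count: 8 + 10 + 8 + 12 = 38.
Total exposure: 6 + 3 + 2 + 7 = 18 months.
By Gamma–Poisson conjugacy, the posterior is Gamma(α + Σx, β + Σt) = Gamma(21 + 38, 4 + 18) = Gamma(59, 22).
Posterior mean = 59/22 = 59/22; prior mean = 21/4 = 21/4. Difference = 59/22 − 21/4 = -113/44.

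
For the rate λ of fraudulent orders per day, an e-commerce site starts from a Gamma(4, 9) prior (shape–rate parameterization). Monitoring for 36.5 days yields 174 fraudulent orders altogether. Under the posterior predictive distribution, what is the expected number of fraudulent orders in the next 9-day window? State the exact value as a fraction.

3204/91

Total count 174 over total exposure 36.5 days.
Conjugate update: add total count to the shape and total exposure to the rate, giving Gamma(178, 91/2).
Predictive mean over a 9-day window = T·E[λ|data] = 9·178/(91/2) = 3204/91.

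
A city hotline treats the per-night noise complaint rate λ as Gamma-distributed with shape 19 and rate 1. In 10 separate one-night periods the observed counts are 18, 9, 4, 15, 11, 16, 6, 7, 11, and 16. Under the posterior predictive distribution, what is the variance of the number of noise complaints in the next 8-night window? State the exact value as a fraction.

1824/11

Total count: 18 + 9 + 4 + 15 + 11 + 16 + 6 + 7 + 11 + 16 = 113.
Total exposure: 10 nights.
Conjugate update: add total count to the shape and total exposure to the rate, giving Gamma(132, 11).
The posterior predictive for a window of length T is Negative Binomial with variance T·α'·(β'+T)/β'² = 8·132·19/121 = 1824/11.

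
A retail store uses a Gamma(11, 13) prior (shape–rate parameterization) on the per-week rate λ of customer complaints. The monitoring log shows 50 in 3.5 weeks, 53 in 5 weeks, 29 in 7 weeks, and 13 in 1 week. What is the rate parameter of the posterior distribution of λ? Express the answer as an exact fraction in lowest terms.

Total count: 50 + 53 + 29 + 13 = 145.
Total exposure: 3.5 + 5 + 7 + 1 = 16.5 weeks.
Conjugate update: add total count to the shape and total exposure to the rate, giving Gamma(156, 59/2).

59/2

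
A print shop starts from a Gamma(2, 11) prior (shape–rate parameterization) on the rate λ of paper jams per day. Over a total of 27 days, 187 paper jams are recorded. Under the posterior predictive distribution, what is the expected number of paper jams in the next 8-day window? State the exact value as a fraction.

756/19

Total count 187 over total exposure 27 days.
By Gamma–Poisson conjugacy, the posterior is Gamma(α + Σx, β + Σt) = Gamma(2 + 187, 11 + 27) = Gamma(189, 38).
Predictive mean over an 8-day window = T·E[λ|data] = 8·189/38 = 756/19.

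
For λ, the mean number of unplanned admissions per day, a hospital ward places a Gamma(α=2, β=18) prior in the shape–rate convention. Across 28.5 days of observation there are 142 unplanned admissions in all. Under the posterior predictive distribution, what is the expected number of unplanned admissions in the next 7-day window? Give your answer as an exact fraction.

Total count 142 over total exposure 28.5 days.
By Gamma–Poisson conjugacy, the posterior is Gamma(α + Σx, β + Σt) = Gamma(2 + 142, 18 + 28.5) = Gamma(144, 93/2).
Predictive mean over a 7-day window = T·E[λ|data] = 7·144/(93/2) = 672/31.

672/31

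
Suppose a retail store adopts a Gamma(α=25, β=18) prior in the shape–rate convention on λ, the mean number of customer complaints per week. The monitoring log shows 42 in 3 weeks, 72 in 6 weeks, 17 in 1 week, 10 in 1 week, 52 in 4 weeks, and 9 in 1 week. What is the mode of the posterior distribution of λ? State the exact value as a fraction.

Total count: 42 + 72 + 17 + 10 + 52 + 9 = 202.
Total exposure: 3 + 6 + 1 + 1 + 4 + 1 = 16 weeks.
Conjugate update: add total count to the shape and total exposure to the rate, giving Gamma(227, 34).
Posterior mode = (α'−1)/β' = 226/34 = 113/17.

113/17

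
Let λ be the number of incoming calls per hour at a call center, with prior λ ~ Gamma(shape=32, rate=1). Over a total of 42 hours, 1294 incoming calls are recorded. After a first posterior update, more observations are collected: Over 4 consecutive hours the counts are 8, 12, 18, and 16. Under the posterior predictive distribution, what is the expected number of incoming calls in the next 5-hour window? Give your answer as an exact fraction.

6900/47

Total count 1294 over total exposure 42 hours.
After the first batch: Gamma(32 + 1294, 1 + 42) = Gamma(1326, 43).
Total count: 8 + 12 + 18 + 16 = 54.
Total exposure: 4 hours.
After the second batch: Gamma(1326 + 54, 43 + 4) = Gamma(1380, 47).
Predictive mean over a 5-hour window = T·E[λ|data] = 5·1380/47 = 6900/47.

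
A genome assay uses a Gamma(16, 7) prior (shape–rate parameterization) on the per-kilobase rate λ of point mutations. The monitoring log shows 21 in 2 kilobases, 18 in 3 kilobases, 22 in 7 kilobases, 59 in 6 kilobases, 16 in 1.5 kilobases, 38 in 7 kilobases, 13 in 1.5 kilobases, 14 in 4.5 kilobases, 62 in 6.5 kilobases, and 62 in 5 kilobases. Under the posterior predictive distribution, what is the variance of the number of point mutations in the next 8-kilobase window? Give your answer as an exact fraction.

Total count: 21 + 18 + 22 + 59 + 16 + 38 + 13 + 14 + 62 + 62 = 325.
Total exposure: 2 + 3 + 7 + 6 + 1.5 + 7 + 1.5 + 4.5 + 6.5 + 5 = 44 kilobases.
Gamma(α, β) with Poisson data over total exposure Σt gives posterior Gamma(α+Σx, β+Σt) = Gamma(341, 51).
The posterior predictive for a window of length T is Negative Binomial with variance T·α'·(β'+T)/β'² = 8·341·59/2601 = 160952/2601.

160952/2601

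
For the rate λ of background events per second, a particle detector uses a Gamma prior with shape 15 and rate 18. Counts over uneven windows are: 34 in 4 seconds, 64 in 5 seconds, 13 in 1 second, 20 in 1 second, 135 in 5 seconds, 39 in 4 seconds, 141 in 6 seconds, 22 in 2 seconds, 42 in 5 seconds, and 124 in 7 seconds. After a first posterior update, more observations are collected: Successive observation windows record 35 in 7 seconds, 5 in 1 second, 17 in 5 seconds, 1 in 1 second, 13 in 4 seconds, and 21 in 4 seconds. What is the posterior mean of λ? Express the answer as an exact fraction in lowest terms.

741/80

Total count: 34 + 64 + 13 + 20 + 135 + 39 + 141 + 22 + 42 + 124 = 634.
Total exposure: 4 + 5 + 1 + 1 + 5 + 4 + 6 + 2 + 5 + 7 = 40 seconds.
After the first batch: Gamma(15 + 634, 18 + 40) = Gamma(649, 58).
Total count: 35 + 5 + 17 + 1 + 13 + 21 = 92.
Total exposure: 7 + 1 + 5 + 1 + 4 + 4 = 22 seconds.
After the second batch: Gamma(649 + 92, 58 + 22) = Gamma(741, 80).
Posterior mean = α'/β' = 741/80.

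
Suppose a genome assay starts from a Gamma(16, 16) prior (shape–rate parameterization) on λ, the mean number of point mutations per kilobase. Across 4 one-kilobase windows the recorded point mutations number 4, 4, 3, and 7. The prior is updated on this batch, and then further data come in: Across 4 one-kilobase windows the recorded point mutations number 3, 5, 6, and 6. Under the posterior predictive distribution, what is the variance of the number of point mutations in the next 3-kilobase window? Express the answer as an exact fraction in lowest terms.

Total count: 4 + 4 + 3 + 7 = 18.
Total exposure: 4 kilobases.
After the first batch: Gamma(16 + 18, 16 + 4) = Gamma(34, 20).
Total count: 3 + 5 + 6 + 6 = 20.
Total exposure: 4 kilobases.
After the second batch: Gamma(34 + 20, 20 + 4) = Gamma(54, 24).
The posterior predictive for a window of length T is Negative Binomial with variance T·α'·(β'+T)/β'² = 3·54·27/576 = 243/32.

243/32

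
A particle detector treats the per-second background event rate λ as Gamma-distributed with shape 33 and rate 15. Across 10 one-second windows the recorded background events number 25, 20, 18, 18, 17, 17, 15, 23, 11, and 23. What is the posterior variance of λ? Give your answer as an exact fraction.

44/125

Total count: 25 + 20 + 18 + 18 + 17 + 17 + 15 + 23 + 11 + 23 = 187.
Total exposure: 10 seconds.
Conjugate update: add total count to the shape and total exposure to the rate, giving Gamma(220, 25).
Posterior variance = α'/β'² = 220/625 = 44/125.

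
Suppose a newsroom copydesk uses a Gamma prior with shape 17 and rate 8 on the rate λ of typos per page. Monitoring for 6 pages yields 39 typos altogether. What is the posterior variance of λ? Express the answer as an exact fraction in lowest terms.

2/7

Total count 39 over total exposure 6 pages.
The Gamma prior is conjugate for the Poisson rate, so λ | data ~ Gamma(17+39, 8+6) = Gamma(56, 14).
Posterior variance = α'/β'² = 56/196 = 2/7.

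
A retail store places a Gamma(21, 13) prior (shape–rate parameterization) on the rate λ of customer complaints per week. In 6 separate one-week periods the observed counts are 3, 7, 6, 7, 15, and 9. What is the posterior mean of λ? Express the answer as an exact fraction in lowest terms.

68/19

Total count: 3 + 7 + 6 + 7 + 15 + 9 = 47.
Total exposure: 6 weeks.
Posterior: α' = 21 + 47 = 68, β' = 13 + 6 = 19.
Posterior mean = α'/β' = 68/19.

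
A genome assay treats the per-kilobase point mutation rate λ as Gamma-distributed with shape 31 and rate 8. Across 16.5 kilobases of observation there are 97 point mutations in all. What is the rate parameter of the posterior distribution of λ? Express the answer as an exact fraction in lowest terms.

Total count 97 over total exposure 16.5 kilobases.
Conjugate update: add total count to the shape and total exposure to the rate, giving Gamma(128, 49/2).

49/2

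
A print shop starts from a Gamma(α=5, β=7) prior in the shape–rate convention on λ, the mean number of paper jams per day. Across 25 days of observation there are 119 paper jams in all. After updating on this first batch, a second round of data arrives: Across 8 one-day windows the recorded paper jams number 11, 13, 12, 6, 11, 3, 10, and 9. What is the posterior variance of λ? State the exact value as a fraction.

199/1600

Total count 119 over total exposure 25 days.
After the first batch: Gamma(5 + 119, 7 + 25) = Gamma(124, 32).
Total count: 11 + 13 + 12 + 6 + 11 + 3 + 10 + 9 = 75.
Total exposure: 8 days.
After the second batch: Gamma(124 + 75, 32 + 8) = Gamma(199, 40).
Posterior variance = α'/β'² = 199/1600.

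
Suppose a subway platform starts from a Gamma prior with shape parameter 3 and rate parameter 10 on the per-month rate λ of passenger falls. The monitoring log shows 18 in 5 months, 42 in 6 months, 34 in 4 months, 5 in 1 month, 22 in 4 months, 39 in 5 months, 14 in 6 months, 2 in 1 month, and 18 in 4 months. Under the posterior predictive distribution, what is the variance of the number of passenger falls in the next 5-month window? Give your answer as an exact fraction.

50235/2116

Total count: 18 + 42 + 34 + 5 + 22 + 39 + 14 + 2 + 18 = 194.
Total exposure: 5 + 6 + 4 + 1 + 4 + 5 + 6 + 1 + 4 = 36 months.
Gamma(α, β) with Poisson data over total exposure Σt gives posterior Gamma(α+Σx, β+Σt) = Gamma(197, 46).
The posterior predictive for a window of length T is Negative Binomial with variance T·α'·(β'+T)/β'² = 5·197·51/2116 = 50235/2116.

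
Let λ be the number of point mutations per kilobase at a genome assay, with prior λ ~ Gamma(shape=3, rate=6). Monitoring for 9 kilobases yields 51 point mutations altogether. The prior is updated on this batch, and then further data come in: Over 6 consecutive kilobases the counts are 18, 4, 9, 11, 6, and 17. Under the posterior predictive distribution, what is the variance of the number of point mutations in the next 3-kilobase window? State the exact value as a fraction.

Total count 51 over total exposure 9 kilobases.
After the first batch: Gamma(3 + 51, 6 + 9) = Gamma(54, 15).
Total count: 18 + 4 + 9 + 11 + 6 + 17 = 65.
Total exposure: 6 kilobases.
After the second batch: Gamma(54 + 65, 15 + 6) = Gamma(119, 21).
The posterior predictive for a window of length T is Negative Binomial with variance T·α'·(β'+T)/β'² = 3·119·24/441 = 136/7.

136/7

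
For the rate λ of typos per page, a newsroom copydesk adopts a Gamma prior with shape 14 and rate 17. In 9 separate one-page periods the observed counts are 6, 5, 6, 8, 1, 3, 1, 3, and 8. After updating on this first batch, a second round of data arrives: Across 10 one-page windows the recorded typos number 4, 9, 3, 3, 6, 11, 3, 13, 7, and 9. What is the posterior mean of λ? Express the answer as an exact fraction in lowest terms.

Total count: 6 + 5 + 6 + 8 + 1 + 3 + 1 + 3 + 8 = 41.
Total exposure: 9 pages.
After the first batch: Gamma(14 + 41, 17 + 9) = Gamma(55, 26).
Total count: 4 + 9 + 3 + 3 + 6 + 11 + 3 + 13 + 7 + 9 = 68.
Total exposure: 10 pages.
After the second batch: Gamma(55 + 68, 26 + 10) = Gamma(123, 36).
Posterior mean = α'/β' = 123/36 = 41/12.

41/12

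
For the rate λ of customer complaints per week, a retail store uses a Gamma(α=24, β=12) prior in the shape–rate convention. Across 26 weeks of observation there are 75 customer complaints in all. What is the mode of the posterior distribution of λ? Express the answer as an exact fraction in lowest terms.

Total count 75 over total exposure 26 weeks.
Posterior: α' = 24 + 75 = 99, β' = 12 + 26 = 38.
Posterior mode = (α'−1)/β' = 98/38 = 49/19.

49/19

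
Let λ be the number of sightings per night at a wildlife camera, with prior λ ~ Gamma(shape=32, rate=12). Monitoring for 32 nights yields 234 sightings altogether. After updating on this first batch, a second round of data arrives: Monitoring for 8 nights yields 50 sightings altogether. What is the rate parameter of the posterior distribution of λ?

Total count 234 over total exposure 32 nights.
After the first batch: Gamma(32 + 234, 12 + 32) = Gamma(266, 44).
Total count 50 over total exposure 8 nights.
After the second batch: Gamma(266 + 50, 44 + 8) = Gamma(316, 52).

52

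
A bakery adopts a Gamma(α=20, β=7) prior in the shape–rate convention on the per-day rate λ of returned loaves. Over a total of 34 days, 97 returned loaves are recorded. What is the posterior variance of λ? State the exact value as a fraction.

Total count 97 over total exposure 34 days.
Conjugate update: add total count to the shape and total exposure to the rate, giving Gamma(117, 41).
Posterior variance = α'/β'² = 117/1681.

117/1681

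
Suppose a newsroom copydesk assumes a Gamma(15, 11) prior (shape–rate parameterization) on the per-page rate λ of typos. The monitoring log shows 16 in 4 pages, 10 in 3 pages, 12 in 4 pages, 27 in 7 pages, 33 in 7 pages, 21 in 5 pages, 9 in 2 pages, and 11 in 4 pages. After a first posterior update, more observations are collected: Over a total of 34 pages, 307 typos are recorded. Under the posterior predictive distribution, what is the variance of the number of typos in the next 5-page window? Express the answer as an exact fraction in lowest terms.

198230/6561

Total count: 16 + 10 + 12 + 27 + 33 + 21 + 9 + 11 = 139.
Total exposure: 4 + 3 + 4 + 7 + 7 + 5 + 2 + 4 = 36 pages.
After the first batch: Gamma(15 + 139, 11 + 36) = Gamma(154, 47).
Total count 307 over total exposure 34 pages.
After the second batch: Gamma(154 + 307, 47 + 34) = Gamma(461, 81).
The posterior predictive for a window of length T is Negative Binomial with variance T·α'·(β'+T)/β'² = 5·461·86/6561 = 198230/6561.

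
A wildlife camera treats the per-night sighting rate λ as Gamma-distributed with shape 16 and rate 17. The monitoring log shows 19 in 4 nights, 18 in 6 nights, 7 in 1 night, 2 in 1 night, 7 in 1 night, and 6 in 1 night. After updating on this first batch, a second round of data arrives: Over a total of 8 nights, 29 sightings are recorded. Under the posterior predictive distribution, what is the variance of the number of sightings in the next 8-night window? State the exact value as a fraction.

3008/117

Total count: 19 + 18 + 7 + 2 + 7 + 6 = 59.
Total exposure: 4 + 6 + 1 + 1 + 1 + 1 = 14 nights.
After the first batch: Gamma(16 + 59, 17 + 14) = Gamma(75, 31).
Total count 29 over total exposure 8 nights.
After the second batch: Gamma(75 + 29, 31 + 8) = Gamma(104, 39).
The posterior predictive for a window of length T is Negative Binomial with variance T·α'·(β'+T)/β'² = 8·104·47/1521 = 3008/117.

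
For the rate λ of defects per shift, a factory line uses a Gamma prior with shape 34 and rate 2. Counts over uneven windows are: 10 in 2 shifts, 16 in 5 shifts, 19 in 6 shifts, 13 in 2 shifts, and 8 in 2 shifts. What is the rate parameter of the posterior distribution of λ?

19

Total count: 10 + 16 + 19 + 13 + 8 = 66.
Total exposure: 2 + 5 + 6 + 2 + 2 = 17 shifts.
Gamma(α, β) with Poisson data over total exposure Σt gives posterior Gamma(α+Σx, β+Σt) = Gamma(100, 19).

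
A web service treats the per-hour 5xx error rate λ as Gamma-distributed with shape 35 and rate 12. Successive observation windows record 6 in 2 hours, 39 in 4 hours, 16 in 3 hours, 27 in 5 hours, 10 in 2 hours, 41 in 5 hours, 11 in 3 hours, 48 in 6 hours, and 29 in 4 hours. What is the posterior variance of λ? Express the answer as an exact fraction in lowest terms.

131/1058

Total count: 6 + 39 + 16 + 27 + 10 + 41 + 11 + 48 + 29 = 227.
Total exposure: 2 + 4 + 3 + 5 + 2 + 5 + 3 + 6 + 4 = 34 hours.
Conjugate update: add total count to the shape and total exposure to the rate, giving Gamma(262, 46).
Posterior variance = α'/β'² = 262/2116 = 131/1058.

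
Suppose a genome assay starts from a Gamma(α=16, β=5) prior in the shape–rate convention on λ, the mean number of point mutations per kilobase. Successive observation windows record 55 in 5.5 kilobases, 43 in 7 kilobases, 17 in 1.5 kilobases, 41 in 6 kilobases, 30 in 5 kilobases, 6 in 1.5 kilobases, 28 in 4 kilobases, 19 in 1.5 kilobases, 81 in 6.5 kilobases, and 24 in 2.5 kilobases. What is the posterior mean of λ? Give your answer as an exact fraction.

180/23

Total count: 55 + 43 + 17 + 41 + 30 + 6 + 28 + 19 + 81 + 24 = 344.
Total exposure: 5.5 + 7 + 1.5 + 6 + 5 + 1.5 + 4 + 1.5 + 6.5 + 2.5 = 41 kilobases.
Posterior: α' = 16 + 344 = 360, β' = 5 + 41 = 46.
Posterior mean = α'/β' = 360/46 = 180/23.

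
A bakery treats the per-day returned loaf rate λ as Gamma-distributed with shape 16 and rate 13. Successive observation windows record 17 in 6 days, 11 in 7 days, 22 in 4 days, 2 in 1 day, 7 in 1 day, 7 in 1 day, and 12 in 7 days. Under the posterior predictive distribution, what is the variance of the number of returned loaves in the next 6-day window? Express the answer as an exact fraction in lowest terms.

Total count: 17 + 11 + 22 + 2 + 7 + 7 + 12 = 78.
Total exposure: 6 + 7 + 4 + 1 + 1 + 1 + 7 = 27 days.
By Gamma–Poisson conjugacy, the posterior is Gamma(α + Σx, β + Σt) = Gamma(16 + 78, 13 + 27) = Gamma(94, 40).
The posterior predictive for a window of length T is Negative Binomial with variance T·α'·(β'+T)/β'² = 6·94·46/1600 = 3243/200.

3243/200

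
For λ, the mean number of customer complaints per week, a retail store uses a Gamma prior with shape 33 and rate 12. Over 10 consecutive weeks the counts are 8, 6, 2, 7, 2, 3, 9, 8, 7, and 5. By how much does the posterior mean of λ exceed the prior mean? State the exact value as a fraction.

Total count: 8 + 6 + 2 + 7 + 2 + 3 + 9 + 8 + 7 + 5 = 57.
Total exposure: 10 weeks.
The Gamma prior is conjugate for the Poisson rate, so λ | data ~ Gamma(33+57, 12+10) = Gamma(90, 22).
Posterior mean = 90/22 = 45/11; prior mean = 33/12 = 11/4. Difference = 45/11 − 11/4 = 59/44.

59/44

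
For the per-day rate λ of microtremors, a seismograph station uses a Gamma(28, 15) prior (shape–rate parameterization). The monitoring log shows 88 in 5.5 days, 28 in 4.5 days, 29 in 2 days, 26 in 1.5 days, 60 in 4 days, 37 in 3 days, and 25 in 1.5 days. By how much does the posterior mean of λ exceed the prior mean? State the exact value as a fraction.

3779/555

Total count: 88 + 28 + 29 + 26 + 60 + 37 + 25 = 293.
Total exposure: 5.5 + 4.5 + 2 + 1.5 + 4 + 3 + 1.5 = 22 days.
Conjugate update: add total count to the shape and total exposure to the rate, giving Gamma(321, 37).
Posterior mean = 321/37 = 321/37; prior mean = 28/15 = 28/15. Difference = 321/37 − 28/15 = 3779/555.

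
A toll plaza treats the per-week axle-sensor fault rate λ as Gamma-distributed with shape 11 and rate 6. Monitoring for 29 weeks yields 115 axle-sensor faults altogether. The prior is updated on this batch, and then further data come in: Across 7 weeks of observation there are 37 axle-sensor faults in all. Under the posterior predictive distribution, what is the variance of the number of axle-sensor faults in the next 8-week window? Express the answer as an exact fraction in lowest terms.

16300/441

Total count 115 over total exposure 29 weeks.
After the first batch: Gamma(11 + 115, 6 + 29) = Gamma(126, 35).
Total count 37 over total exposure 7 weeks.
After the second batch: Gamma(126 + 37, 35 + 7) = Gamma(163, 42).
The posterior predictive for a window of length T is Negative Binomial with variance T·α'·(β'+T)/β'² = 8·163·50/1764 = 16300/441.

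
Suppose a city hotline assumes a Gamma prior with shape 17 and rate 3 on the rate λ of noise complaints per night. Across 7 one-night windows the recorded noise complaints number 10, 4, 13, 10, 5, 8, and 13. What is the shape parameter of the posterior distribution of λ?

80

Total count: 10 + 4 + 13 + 10 + 5 + 8 + 13 = 63.
Total exposure: 7 nights.
Gamma(α, β) with Poisson data over total exposure Σt gives posterior Gamma(α+Σx, β+Σt) = Gamma(80, 10).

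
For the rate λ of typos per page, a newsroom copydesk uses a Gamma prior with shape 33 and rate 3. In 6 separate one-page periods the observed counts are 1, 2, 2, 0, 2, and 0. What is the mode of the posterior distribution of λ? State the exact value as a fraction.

13/3

Total count: 1 + 2 + 2 + 0 + 2 + 0 = 7.
Total exposure: 6 pages.
Gamma(α, β) with Poisson data over total exposure Σt gives posterior Gamma(α+Σx, β+Σt) = Gamma(40, 9).
Posterior mode = (α'−1)/β' = 39/9 = 13/3.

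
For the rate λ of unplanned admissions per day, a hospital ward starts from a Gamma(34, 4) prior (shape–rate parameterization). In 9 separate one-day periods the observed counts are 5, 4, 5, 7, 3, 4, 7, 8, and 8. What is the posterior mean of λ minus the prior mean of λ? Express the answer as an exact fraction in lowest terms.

-51/26

Total count: 5 + 4 + 5 + 7 + 3 + 4 + 7 + 8 + 8 = 51.
Total exposure: 9 days.
By Gamma–Poisson conjugacy, the posterior is Gamma(α + Σx, β + Σt) = Gamma(34 + 51, 4 + 9) = Gamma(85, 13).
Posterior mean = 85/13 = 85/13; prior mean = 34/4 = 17/2. Difference = 85/13 − 17/2 = -51/26.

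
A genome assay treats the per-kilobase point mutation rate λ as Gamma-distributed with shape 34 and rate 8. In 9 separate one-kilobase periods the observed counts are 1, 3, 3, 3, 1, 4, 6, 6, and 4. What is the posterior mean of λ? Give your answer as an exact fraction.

65/17

Total count: 1 + 3 + 3 + 3 + 1 + 4 + 6 + 6 + 4 = 31.
Total exposure: 9 kilobases.
Gamma(α, β) with Poisson data over total exposure Σt gives posterior Gamma(α+Σx, β+Σt) = Gamma(65, 17).
Posterior mean = α'/β' = 65/17.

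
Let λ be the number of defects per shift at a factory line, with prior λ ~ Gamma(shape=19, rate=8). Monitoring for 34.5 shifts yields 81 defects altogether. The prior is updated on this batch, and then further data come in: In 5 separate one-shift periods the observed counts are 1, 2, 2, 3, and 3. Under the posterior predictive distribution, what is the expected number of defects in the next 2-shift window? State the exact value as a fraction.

Total count 81 over total exposure 34.5 shifts.
After the first batch: Gamma(19 + 81, 8 + 34.5) = Gamma(100, 85/2).
Total count: 1 + 2 + 2 + 3 + 3 = 11.
Total exposure: 5 shifts.
After the second batch: Gamma(100 + 11, 85/2 + 5) = Gamma(111, 95/2).
Predictive mean over a 2-shift window = T·E[λ|data] = 2·111/(95/2) = 444/95.

444/95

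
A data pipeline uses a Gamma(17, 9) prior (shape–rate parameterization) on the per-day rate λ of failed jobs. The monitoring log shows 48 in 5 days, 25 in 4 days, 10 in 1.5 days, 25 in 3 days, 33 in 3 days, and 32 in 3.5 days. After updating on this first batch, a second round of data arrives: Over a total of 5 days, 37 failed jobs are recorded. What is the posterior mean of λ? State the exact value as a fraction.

Total count: 48 + 25 + 10 + 25 + 33 + 32 = 173.
Total exposure: 5 + 4 + 1.5 + 3 + 3 + 3.5 = 20 days.
After the first batch: Gamma(17 + 173, 9 + 20) = Gamma(190, 29).
Total count 37 over total exposure 5 days.
After the second batch: Gamma(190 + 37, 29 + 5) = Gamma(227, 34).
Posterior mean = α'/β' = 227/34.

227/34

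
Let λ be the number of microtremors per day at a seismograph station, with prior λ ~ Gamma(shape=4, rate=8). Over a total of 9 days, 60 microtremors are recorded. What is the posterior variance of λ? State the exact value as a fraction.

Total count 60 over total exposure 9 days.
The Gamma prior is conjugate for the Poisson rate, so λ | data ~ Gamma(4+60, 8+9) = Gamma(64, 17).
Posterior variance = α'/β'² = 64/289.

64/289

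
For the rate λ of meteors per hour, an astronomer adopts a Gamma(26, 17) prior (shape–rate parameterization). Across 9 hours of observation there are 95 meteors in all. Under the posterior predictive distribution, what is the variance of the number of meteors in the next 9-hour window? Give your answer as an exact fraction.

38115/676

Total count 95 over total exposure 9 hours.
Gamma(α, β) with Poisson data over total exposure Σt gives posterior Gamma(α+Σx, β+Σt) = Gamma(121, 26).
The posterior predictive for a window of length T is Negative Binomial with variance T·α'·(β'+T)/β'² = 9·121·35/676 = 38115/676.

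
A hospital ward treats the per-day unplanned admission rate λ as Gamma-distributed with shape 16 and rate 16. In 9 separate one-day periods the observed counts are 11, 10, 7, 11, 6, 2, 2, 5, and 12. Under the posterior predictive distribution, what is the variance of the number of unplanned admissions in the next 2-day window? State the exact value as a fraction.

Total count: 11 + 10 + 7 + 11 + 6 + 2 + 2 + 5 + 12 = 66.
Total exposure: 9 days.
The Gamma prior is conjugate for the Poisson rate, so λ | data ~ Gamma(16+66, 16+9) = Gamma(82, 25).
The posterior predictive for a window of length T is Negative Binomial with variance T·α'·(β'+T)/β'² = 2·82·27/625 = 4428/625.

4428/625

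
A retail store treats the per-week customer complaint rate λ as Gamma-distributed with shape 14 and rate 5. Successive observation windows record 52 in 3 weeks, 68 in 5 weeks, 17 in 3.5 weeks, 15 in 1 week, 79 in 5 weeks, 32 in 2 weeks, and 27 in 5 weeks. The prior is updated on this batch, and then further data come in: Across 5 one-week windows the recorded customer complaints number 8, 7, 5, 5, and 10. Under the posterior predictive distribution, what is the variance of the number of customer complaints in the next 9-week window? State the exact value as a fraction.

58986/529

Total count: 52 + 68 + 17 + 15 + 79 + 32 + 27 = 290.
Total exposure: 3 + 5 + 3.5 + 1 + 5 + 2 + 5 = 24.5 weeks.
After the first batch: Gamma(14 + 290, 5 + 24.5) = Gamma(304, 59/2).
Total count: 8 + 7 + 5 + 5 + 10 = 35.
Total exposure: 5 weeks.
After the second batch: Gamma(304 + 35, 59/2 + 5) = Gamma(339, 69/2).
The posterior predictive for a window of length T is Negative Binomial with variance T·α'·(β'+T)/β'² = 9·339·(87/2)/(4761/4) = 58986/529.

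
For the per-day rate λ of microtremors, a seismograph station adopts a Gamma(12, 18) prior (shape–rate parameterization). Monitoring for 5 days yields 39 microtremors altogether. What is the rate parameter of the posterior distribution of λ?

Total count 39 over total exposure 5 days.
By Gamma–Poisson conjugacy, the posterior is Gamma(α + Σx, β + Σt) = Gamma(12 + 39, 18 + 5) = Gamma(51, 23).

23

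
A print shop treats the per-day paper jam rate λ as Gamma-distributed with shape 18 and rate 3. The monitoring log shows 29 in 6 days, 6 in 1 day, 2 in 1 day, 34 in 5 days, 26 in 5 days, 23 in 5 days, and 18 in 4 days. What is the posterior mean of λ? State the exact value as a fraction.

Total count: 29 + 6 + 2 + 34 + 26 + 23 + 18 = 138.
Total exposure: 6 + 1 + 1 + 5 + 5 + 5 + 4 = 27 days.
Posterior: α' = 18 + 138 = 156, β' = 3 + 27 = 30.
Posterior mean = α'/β' = 156/30 = 26/5.

26/5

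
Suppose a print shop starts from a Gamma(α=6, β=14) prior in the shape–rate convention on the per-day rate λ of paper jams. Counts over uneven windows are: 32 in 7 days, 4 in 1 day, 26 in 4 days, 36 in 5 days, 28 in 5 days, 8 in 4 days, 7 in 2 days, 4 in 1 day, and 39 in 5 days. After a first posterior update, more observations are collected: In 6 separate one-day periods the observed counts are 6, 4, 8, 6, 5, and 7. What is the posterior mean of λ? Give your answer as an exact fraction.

113/27

Total count: 32 + 4 + 26 + 36 + 28 + 8 + 7 + 4 + 39 = 184.
Total exposure: 7 + 1 + 4 + 5 + 5 + 4 + 2 + 1 + 5 = 34 days.
After the first batch: Gamma(6 + 184, 14 + 34) = Gamma(190, 48).
Total count: 6 + 4 + 8 + 6 + 5 + 7 = 36.
Total exposure: 6 days.
After the second batch: Gamma(190 + 36, 48 + 6) = Gamma(226, 54).
Posterior mean = α'/β' = 226/54 = 113/27.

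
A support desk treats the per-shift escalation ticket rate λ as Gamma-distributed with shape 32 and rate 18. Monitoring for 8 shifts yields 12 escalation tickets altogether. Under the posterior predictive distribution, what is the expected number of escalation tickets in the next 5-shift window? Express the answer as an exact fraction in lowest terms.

110/13

Total count 12 over total exposure 8 shifts.
By Gamma–Poisson conjugacy, the posterior is Gamma(α + Σx, β + Σt) = Gamma(32 + 12, 18 + 8) = Gamma(44, 26).
Predictive mean over a 5-shift window = T·E[λ|data] = 5·44/26 = 110/13.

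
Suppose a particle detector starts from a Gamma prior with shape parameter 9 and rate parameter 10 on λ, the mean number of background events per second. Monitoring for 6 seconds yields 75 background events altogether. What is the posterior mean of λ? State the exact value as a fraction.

21/4

Total count 75 over total exposure 6 seconds.
The Gamma prior is conjugate for the Poisson rate, so λ | data ~ Gamma(9+75, 10+6) = Gamma(84, 16).
Posterior mean = α'/β' = 84/16 = 21/4.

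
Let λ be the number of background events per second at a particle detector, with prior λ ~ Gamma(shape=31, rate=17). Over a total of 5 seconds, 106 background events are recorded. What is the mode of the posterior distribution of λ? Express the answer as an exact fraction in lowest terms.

Total count 106 over total exposure 5 seconds.
Posterior: α' = 31 + 106 = 137, β' = 17 + 5 = 22.
Posterior mode = (α'−1)/β' = 136/22 = 68/11.

68/11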